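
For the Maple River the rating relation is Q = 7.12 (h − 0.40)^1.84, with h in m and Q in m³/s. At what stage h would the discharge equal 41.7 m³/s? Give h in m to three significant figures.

h − h₀ = (Q/C)^(1/b) = (41.7/7.12)^(1/1.84) = 2.613 m
h = 0.40 + 2.613 = 3.013 m

3.01 m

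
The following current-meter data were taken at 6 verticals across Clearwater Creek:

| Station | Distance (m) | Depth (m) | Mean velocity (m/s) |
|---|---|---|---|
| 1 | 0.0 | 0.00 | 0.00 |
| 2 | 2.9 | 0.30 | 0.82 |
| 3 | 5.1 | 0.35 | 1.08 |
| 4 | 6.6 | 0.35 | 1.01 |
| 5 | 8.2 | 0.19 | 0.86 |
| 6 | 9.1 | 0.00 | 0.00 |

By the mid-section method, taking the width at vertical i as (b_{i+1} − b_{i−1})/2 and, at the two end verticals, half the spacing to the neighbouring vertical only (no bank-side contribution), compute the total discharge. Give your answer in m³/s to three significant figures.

w_2 = (5.1 − 0.0)/2 = 2.55 m; q_2 = 0.82 × 0.30 × 2.55 = 0.6273 m³/s
w_3 = (6.6 − 2.9)/2 = 1.85 m; q_3 = 1.08 × 0.35 × 1.85 = 0.6993 m³/s
w_4 = (8.2 − 5.1)/2 = 1.55 m; q_4 = 1.01 × 0.35 × 1.55 = 0.5479 m³/s
w_5 = (9.1 − 6.6)/2 = 1.25 m; q_5 = 0.86 × 0.19 × 1.25 = 0.2043 m³/s
Stations 1, 6 contribute zero (depth or velocity is 0).
Q = Σ qᵢ = 2.079 m³/s

2.08 m³/s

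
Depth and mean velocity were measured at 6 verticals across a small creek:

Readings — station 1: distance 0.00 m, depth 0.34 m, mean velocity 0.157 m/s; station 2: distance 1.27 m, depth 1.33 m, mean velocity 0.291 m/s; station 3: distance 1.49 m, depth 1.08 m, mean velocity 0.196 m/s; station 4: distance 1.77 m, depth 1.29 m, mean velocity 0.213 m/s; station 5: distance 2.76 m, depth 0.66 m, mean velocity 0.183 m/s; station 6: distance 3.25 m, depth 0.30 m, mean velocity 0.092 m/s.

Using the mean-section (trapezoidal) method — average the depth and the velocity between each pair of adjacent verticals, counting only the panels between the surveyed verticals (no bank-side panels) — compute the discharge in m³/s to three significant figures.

Panel 1-2: Δb = 1.27 m, d̄ = (0.34+1.33)/2 = 0.835, v̄ = (0.157+0.291)/2 = 0.224 → q = 1.27×0.835×0.224 = 0.2375 m³/s
Panel 2-3: Δb = 0.22 m, d̄ = (1.33+1.08)/2 = 1.205, v̄ = (0.291+0.196)/2 = 0.2435 → q = 0.22×1.205×0.2435 = 0.06455 m³/s
Panel 3-4: Δb = 0.28 m, d̄ = (1.08+1.29)/2 = 1.185, v̄ = (0.196+0.213)/2 = 0.2045 → q = 0.28×1.185×0.2045 = 0.06785 m³/s
Panel 4-5: Δb = 0.99 m, d̄ = (1.29+0.66)/2 = 0.975, v̄ = (0.213+0.183)/2 = 0.198 → q = 0.99×0.975×0.198 = 0.1911 m³/s
Panel 5-6: Δb = 0.49 m, d̄ = (0.66+0.30)/2 = 0.48, v̄ = (0.183+0.092)/2 = 0.1375 → q = 0.49×0.48×0.1375 = 0.03234 m³/s
Q = Σ q = 0.5934 m³/s

0.593 m³/s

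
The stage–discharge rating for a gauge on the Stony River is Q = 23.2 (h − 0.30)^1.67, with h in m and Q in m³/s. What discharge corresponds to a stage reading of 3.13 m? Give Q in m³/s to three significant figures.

Q = 23.2 × (3.13 − 0.30)^1.67 = 23.2 × 2.83^1.67 = 131.8 m³/s

132 m³/s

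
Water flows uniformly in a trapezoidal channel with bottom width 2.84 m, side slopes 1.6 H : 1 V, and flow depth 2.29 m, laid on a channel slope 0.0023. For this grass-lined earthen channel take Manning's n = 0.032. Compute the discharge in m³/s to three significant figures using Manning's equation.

A = (b + z·y)·y = (2.84 + 1.6×2.29)×2.29 = 14.89 m²
P = b + 2y√(1+z²) = 2.84 + 2×2.29×√(1+1.6²) = 11.48 m
R = A/P = 14.89/11.48 = 1.297 m
Q = (1/n)·A·R^(2/3)·S^(1/2) = (1/0.032) × 14.89 × 1.297^(2/3) × 0.0023^(1/2) = 26.55 m³/s

26.6 m³/s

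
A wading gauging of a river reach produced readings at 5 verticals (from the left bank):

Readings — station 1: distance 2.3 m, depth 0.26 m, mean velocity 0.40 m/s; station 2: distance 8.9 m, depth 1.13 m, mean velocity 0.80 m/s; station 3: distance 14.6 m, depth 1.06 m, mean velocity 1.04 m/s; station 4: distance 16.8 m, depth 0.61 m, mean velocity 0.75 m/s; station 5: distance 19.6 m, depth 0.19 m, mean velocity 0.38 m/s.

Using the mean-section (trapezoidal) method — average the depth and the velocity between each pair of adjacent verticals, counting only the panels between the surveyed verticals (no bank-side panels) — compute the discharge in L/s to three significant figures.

10800 L/s

Panel 1-2: Δb = 6.6 m, d̄ = (0.26+1.13)/2 = 0.695, v̄ = (0.40+0.80)/2 = 0.6 → q = 6.6×0.695×0.6 = 2.752 m³/s
Panel 2-3: Δb = 5.7 m, d̄ = (1.13+1.06)/2 = 1.095, v̄ = (0.80+1.04)/2 = 0.92 → q = 5.7×1.095×0.92 = 5.742 m³/s
Panel 3-4: Δb = 2.2 m, d̄ = (1.06+0.61)/2 = 0.835, v̄ = (1.04+0.75)/2 = 0.895 → q = 2.2×0.835×0.895 = 1.644 m³/s
Panel 4-5: Δb = 2.8 m, d̄ = (0.61+0.19)/2 = 0.4, v̄ = (0.75+0.38)/2 = 0.565 → q = 2.8×0.4×0.565 = 0.6328 m³/s
Q = Σ q = 10.77 m³/s
= 10.77 × 1000 = 10770 L/s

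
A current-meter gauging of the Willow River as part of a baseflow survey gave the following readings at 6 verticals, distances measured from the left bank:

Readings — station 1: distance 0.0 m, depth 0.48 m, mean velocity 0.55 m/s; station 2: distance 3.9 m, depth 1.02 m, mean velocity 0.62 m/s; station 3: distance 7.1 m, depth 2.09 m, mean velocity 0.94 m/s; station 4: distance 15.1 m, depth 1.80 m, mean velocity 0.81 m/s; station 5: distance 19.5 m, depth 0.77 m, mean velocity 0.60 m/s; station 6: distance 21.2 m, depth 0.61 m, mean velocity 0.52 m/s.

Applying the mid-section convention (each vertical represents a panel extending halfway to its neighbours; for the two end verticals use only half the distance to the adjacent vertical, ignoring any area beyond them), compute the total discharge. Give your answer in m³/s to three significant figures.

24.5 m³/s

w_1 = (3.9 − 0.0)/2 = 1.95 m; q_1 = 0.55 × 0.48 × 1.95 = 0.5148 m³/s
w_2 = (7.1 − 0.0)/2 = 3.55 m; q_2 = 0.62 × 1.02 × 3.55 = 2.245 m³/s
w_3 = (15.1 − 3.9)/2 = 5.6 m; q_3 = 0.94 × 2.09 × 5.6 = 11.00 m³/s
w_4 = (19.5 − 7.1)/2 = 6.2 m; q_4 = 0.81 × 1.80 × 6.2 = 9.040 m³/s
w_5 = (21.2 − 15.1)/2 = 3.05 m; q_5 = 0.60 × 0.77 × 3.05 = 1.409 m³/s
w_6 = (21.2 − 19.5)/2 = 0.85 m; q_6 = 0.52 × 0.61 × 0.85 = 0.2696 m³/s
Q = Σ qᵢ = 24.48 m³/s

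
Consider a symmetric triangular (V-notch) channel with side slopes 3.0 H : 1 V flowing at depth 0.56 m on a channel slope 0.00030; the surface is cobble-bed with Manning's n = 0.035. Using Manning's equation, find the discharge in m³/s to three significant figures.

A = z·y² = 3.0×0.56² = 0.9408 m²
P = 2y√(1+z²) = 2×0.56×√(1+3.0²) = 3.542 m
R = A/P = 0.9408/3.542 = 0.2656 m
Q = (1/n)·A·R^(2/3)·S^(1/2) = (1/0.035) × 0.9408 × 0.2656^(2/3) × 0.00030^(1/2) = 0.1924 m³/s

0.192 m³/s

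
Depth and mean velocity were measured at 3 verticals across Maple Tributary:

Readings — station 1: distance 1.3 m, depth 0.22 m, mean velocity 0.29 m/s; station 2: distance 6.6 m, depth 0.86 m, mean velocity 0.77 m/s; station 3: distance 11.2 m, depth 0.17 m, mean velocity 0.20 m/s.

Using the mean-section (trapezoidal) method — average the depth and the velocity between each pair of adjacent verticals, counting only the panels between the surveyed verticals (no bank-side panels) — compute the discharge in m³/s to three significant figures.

Panel 1-2: Δb = 5.3 m, d̄ = (0.22+0.86)/2 = 0.54, v̄ = (0.29+0.77)/2 = 0.53 → q = 5.3×0.54×0.53 = 1.517 m³/s
Panel 2-3: Δb = 4.6 m, d̄ = (0.86+0.17)/2 = 0.515, v̄ = (0.77+0.20)/2 = 0.485 → q = 4.6×0.515×0.485 = 1.149 m³/s
Q = Σ q = 2.666 m³/s

2.67 m³/s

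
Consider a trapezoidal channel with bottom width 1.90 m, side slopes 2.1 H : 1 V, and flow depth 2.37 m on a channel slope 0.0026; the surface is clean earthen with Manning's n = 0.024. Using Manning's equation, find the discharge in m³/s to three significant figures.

A = (b + z·y)·y = (1.90 + 2.1×2.37)×2.37 = 16.30 m²
P = b + 2y√(1+z²) = 1.90 + 2×2.37×√(1+2.1²) = 12.92 m
R = A/P = 16.30/12.92 = 1.261 m
Q = (1/n)·A·R^(2/3)·S^(1/2) = (1/0.024) × 16.30 × 1.261^(2/3) × 0.0026^(1/2) = 40.42 m³/s

40.4 m³/s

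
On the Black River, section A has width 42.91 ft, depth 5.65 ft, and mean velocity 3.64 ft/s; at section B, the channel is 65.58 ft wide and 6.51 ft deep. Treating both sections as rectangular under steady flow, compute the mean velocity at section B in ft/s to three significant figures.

2.07 ft/s

Q = A₁V₁ = (42.91×5.65) × 3.64 = 882.5 ft³/s
A₂ = 65.58 × 6.51 = 426.9 ft²
V₂ = Q/A₂ = 882.5/426.9 = 2.067 ft/s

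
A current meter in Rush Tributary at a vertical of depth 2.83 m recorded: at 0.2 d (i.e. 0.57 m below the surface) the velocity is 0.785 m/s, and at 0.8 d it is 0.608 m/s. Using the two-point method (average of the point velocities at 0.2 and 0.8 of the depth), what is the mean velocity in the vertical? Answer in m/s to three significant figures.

0.697 m/s

v̄ = (0.785 + 0.608) / 2 = 0.6965 m/s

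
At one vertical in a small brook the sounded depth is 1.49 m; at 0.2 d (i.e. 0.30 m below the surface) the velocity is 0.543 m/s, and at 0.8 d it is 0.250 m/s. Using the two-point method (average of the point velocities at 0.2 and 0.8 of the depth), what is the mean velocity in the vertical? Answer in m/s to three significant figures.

0.397 m/s

v̄ = (0.543 + 0.250) / 2 = 0.3965 m/s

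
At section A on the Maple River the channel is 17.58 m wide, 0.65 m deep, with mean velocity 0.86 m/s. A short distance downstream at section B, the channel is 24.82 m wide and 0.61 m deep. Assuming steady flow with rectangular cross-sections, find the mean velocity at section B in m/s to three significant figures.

Q = A₁V₁ = (17.58×0.65) × 0.86 = 9.827 m³/s
A₂ = 24.82 × 0.61 = 15.14 m²
V₂ = Q/A₂ = 9.827/15.14 = 0.6491 m/s

0.649 m/s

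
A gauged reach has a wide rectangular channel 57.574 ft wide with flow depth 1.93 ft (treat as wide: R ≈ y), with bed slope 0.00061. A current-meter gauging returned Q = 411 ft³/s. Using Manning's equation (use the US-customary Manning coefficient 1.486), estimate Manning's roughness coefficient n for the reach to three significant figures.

0.0154

A = b·y = 57.574 × 1.93 = 111.1 ft²
Wide channel: R ≈ y = 1.93 ft
n = (1.486/Q)·A·R^(2/3)·S^(1/2) = (1.486/411) × 111.1 × 1.550 × 0.02470 = 0.01538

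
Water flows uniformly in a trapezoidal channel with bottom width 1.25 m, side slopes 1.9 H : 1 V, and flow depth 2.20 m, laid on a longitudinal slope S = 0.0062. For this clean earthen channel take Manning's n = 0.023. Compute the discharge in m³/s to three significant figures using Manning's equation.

44.0 m³/s

A = (b + z·y)·y = (1.25 + 1.9×2.20)×2.20 = 11.95 m²
P = b + 2y√(1+z²) = 1.25 + 2×2.20×√(1+1.9²) = 10.70 m
R = A/P = 11.95/10.70 = 1.117 m
Q = (1/n)·A·R^(2/3)·S^(1/2) = (1/0.023) × 11.95 × 1.117^(2/3) × 0.0062^(1/2) = 44.02 m³/s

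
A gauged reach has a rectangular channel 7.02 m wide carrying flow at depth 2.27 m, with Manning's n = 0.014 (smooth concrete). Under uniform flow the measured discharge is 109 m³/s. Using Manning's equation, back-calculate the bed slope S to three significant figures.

0.00598

A = b·y = 7.02 × 2.27 = 15.94 m²
P = b + 2y = 7.02 + 2×2.27 = 11.56 m
R = A/P = 15.94/11.56 = 1.378 m
S = (Q·n / (1·A·R^(2/3)))² = (109×0.014 / (1×15.94×1.239))² = 0.005977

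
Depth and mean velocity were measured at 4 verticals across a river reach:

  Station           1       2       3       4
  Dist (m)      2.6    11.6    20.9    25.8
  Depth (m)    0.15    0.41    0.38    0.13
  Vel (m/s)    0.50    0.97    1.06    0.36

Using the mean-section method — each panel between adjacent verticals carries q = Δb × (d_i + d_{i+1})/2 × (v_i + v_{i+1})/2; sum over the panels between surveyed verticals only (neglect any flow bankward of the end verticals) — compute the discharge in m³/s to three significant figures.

Panel 1-2: Δb = 9 m, d̄ = (0.15+0.41)/2 = 0.28, v̄ = (0.50+0.97)/2 = 0.735 → q = 9×0.28×0.735 = 1.852 m³/s
Panel 2-3: Δb = 9.3 m, d̄ = (0.41+0.38)/2 = 0.395, v̄ = (0.97+1.06)/2 = 1.015 → q = 9.3×0.395×1.015 = 3.729 m³/s
Panel 3-4: Δb = 4.9 m, d̄ = (0.38+0.13)/2 = 0.255, v̄ = (1.06+0.36)/2 = 0.71 → q = 4.9×0.255×0.71 = 0.8871 m³/s
Q = Σ q = 6.468 m³/s

6.47 m³/s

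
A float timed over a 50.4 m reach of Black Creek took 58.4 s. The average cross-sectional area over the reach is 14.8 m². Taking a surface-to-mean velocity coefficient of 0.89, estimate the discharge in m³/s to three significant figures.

v_surface = L / t̄ = 50.4 / 58.4 = 0.8630 m/s
v_mean = 0.89 × 0.8630 = 0.7681 m/s
Q = A × v_mean = 14.8 × 0.7681 = 11.37 m³/s

11.4 m³/s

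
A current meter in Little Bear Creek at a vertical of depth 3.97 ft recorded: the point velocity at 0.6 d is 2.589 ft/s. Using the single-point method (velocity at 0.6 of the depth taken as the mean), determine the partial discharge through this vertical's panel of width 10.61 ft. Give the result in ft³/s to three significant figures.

109 ft³/s

v̄ = v₀.₆ = 2.589 ft/s
q = v̄ × d × w = 2.589 × 3.97 × 10.61 = 109.1 ft³/s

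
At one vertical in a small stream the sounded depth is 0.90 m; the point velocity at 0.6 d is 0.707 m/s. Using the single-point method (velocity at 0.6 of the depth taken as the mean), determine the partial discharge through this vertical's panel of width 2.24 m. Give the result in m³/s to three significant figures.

1.43 m³/s

v̄ = v₀.₆ = 0.707 m/s
q = v̄ × d × w = 0.7070 × 0.90 × 2.24 = 1.425 m³/s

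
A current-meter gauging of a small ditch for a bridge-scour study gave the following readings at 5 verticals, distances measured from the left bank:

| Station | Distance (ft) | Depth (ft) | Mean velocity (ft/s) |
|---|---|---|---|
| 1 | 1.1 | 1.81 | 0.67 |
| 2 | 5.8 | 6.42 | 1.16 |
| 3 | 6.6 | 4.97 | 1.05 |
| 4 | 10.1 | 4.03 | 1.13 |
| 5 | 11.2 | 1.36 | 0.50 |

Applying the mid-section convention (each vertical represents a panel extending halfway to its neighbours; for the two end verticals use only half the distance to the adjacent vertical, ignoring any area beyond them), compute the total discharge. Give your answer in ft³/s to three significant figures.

45.4 ft³/s

w_1 = (5.8 − 1.1)/2 = 2.35 ft; q_1 = 0.67 × 1.81 × 2.35 = 2.850 ft³/s
w_2 = (6.6 − 1.1)/2 = 2.75 ft; q_2 = 1.16 × 6.42 × 2.75 = 20.48 ft³/s
w_3 = (10.1 − 5.8)/2 = 2.15 ft; q_3 = 1.05 × 4.97 × 2.15 = 11.22 ft³/s
w_4 = (11.2 − 6.6)/2 = 2.3 ft; q_4 = 1.13 × 4.03 × 2.3 = 10.47 ft³/s
w_5 = (11.2 − 10.1)/2 = 0.55 ft; q_5 = 0.50 × 1.36 × 0.55 = 0.3740 ft³/s
Q = Σ qᵢ = 45.40 ft³/s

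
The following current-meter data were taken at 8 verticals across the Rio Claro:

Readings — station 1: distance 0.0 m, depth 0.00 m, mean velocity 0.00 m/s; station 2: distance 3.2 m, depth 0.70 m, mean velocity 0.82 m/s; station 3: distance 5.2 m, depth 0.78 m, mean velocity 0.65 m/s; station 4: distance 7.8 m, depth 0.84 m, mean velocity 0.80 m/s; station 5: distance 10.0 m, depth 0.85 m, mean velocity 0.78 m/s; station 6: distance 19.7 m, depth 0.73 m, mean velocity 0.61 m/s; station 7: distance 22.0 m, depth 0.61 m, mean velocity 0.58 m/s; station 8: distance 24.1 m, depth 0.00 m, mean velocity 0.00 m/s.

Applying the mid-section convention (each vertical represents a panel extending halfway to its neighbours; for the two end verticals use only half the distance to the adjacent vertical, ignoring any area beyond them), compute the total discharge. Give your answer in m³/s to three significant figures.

w_2 = (5.2 − 0.0)/2 = 2.6 m; q_2 = 0.82 × 0.70 × 2.6 = 1.492 m³/s
w_3 = (7.8 − 3.2)/2 = 2.3 m; q_3 = 0.65 × 0.78 × 2.3 = 1.166 m³/s
w_4 = (10.0 − 5.2)/2 = 2.4 m; q_4 = 0.80 × 0.84 × 2.4 = 1.613 m³/s
w_5 = (19.7 − 7.8)/2 = 5.95 m; q_5 = 0.78 × 0.85 × 5.95 = 3.945 m³/s
w_6 = (22.0 − 10.0)/2 = 6 m; q_6 = 0.61 × 0.73 × 6 = 2.672 m³/s
w_7 = (24.1 − 19.7)/2 = 2.2 m; q_7 = 0.58 × 0.61 × 2.2 = 0.7784 m³/s
Stations 1, 8 contribute zero (depth or velocity is 0).
Q = Σ qᵢ = 11.67 m³/s

11.7 m³/s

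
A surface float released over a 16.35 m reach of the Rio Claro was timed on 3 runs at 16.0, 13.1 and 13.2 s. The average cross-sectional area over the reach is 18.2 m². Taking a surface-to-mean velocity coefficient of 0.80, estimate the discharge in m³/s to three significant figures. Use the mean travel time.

16.9 m³/s

t̄ = (16.0 + 13.1 + 13.2) / 3 = 14.1 s
v_surface = L / t̄ = 16.35 / 14.1 = 1.160 m/s
v_mean = 0.80 × 1.160 = 0.9277 m/s
Q = A × v_mean = 18.2 × 0.9277 = 16.88 m³/s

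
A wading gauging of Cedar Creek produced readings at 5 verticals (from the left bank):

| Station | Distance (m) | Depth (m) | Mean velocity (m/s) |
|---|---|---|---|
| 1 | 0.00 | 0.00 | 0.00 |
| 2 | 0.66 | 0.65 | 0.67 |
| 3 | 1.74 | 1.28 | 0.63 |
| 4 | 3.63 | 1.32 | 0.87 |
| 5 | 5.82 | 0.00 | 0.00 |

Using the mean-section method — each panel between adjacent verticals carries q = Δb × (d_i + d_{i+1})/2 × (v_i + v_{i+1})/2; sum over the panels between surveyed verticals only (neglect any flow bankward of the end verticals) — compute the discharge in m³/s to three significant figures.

3.22 m³/s

Panel 1-2: Δb = 0.66 m, d̄ = (0.00+0.65)/2 = 0.325, v̄ = (0.00+0.67)/2 = 0.335 → q = 0.66×0.325×0.335 = 0.07186 m³/s
Panel 2-3: Δb = 1.08 m, d̄ = (0.65+1.28)/2 = 0.965, v̄ = (0.67+0.63)/2 = 0.65 → q = 1.08×0.965×0.65 = 0.6774 m³/s
Panel 3-4: Δb = 1.89 m, d̄ = (1.28+1.32)/2 = 1.3, v̄ = (0.63+0.87)/2 = 0.75 → q = 1.89×1.3×0.75 = 1.843 m³/s
Panel 4-5: Δb = 2.19 m, d̄ = (1.32+0.00)/2 = 0.66, v̄ = (0.87+0.00)/2 = 0.435 → q = 2.19×0.66×0.435 = 0.6287 m³/s
Q = Σ q = 3.221 m³/s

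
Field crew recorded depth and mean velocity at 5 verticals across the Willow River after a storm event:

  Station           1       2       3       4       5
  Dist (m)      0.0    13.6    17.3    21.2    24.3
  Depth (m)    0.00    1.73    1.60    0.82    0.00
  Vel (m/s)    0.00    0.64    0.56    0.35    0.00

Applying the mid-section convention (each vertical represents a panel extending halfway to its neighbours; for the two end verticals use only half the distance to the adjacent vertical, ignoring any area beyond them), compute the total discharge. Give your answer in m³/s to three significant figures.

14.0 m³/s

w_2 = (17.3 − 0.0)/2 = 8.65 m; q_2 = 0.64 × 1.73 × 8.65 = 9.577 m³/s
w_3 = (21.2 − 13.6)/2 = 3.8 m; q_3 = 0.56 × 1.60 × 3.8 = 3.405 m³/s
w_4 = (24.3 − 17.3)/2 = 3.5 m; q_4 = 0.35 × 0.82 × 3.5 = 1.005 m³/s
Stations 1, 5 contribute zero (depth or velocity is 0).
Q = Σ qᵢ = 13.99 m³/s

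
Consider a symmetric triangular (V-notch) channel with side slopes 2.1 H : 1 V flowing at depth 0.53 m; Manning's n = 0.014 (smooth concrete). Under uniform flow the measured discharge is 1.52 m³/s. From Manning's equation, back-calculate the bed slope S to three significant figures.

0.00876

A = z·y² = 2.1×0.53² = 0.5899 m²
P = 2y√(1+z²) = 2×0.53×√(1+2.1²) = 2.465 m
R = A/P = 0.5899/2.465 = 0.2393 m
S = (Q·n / (1·A·R^(2/3)))² = (1.52×0.014 / (1×0.5899×0.3854))² = 0.008762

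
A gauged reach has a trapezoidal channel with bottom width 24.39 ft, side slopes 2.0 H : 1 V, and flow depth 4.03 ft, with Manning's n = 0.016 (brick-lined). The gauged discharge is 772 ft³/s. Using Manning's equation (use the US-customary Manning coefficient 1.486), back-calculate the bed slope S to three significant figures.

A = (b + z·y)·y = (24.39 + 2.0×4.03)×4.03 = 130.8 ft²
P = b + 2y√(1+z²) = 24.39 + 2×4.03×√(1+2.0²) = 42.41 ft
R = A/P = 130.8/42.41 = 3.083 ft
S = (Q·n / (1.486·A·R^(2/3)))² = (772×0.016 / (1.486×130.8×2.118))² = 0.0009003

0.000900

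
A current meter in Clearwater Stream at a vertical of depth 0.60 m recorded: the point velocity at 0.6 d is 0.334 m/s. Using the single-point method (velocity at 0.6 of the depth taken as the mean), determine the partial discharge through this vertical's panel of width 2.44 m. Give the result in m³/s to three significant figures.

v̄ = v₀.₆ = 0.334 m/s
q = v̄ × d × w = 0.3340 × 0.60 × 2.44 = 0.4890 m³/s

0.489 m³/s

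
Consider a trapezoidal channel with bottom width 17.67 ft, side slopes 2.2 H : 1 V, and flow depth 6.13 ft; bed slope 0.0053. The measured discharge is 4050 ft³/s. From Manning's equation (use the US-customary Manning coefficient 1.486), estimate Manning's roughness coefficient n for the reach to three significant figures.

0.0129

A = (b + z·y)·y = (17.67 + 2.2×6.13)×6.13 = 191.0 ft²
P = b + 2y√(1+z²) = 17.67 + 2×6.13×√(1+2.2²) = 47.30 ft
R = A/P = 191.0/47.30 = 4.038 ft
n = (1.486/Q)·A·R^(2/3)·S^(1/2) = (1.486/4050) × 191.0 × 2.536 × 0.07280 = 0.01294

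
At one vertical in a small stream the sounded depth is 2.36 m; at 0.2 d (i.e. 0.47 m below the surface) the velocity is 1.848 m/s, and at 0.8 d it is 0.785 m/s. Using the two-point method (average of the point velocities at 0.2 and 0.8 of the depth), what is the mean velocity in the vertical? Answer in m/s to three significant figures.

v̄ = (1.848 + 0.785) / 2 = 1.317 m/s

1.32 m/s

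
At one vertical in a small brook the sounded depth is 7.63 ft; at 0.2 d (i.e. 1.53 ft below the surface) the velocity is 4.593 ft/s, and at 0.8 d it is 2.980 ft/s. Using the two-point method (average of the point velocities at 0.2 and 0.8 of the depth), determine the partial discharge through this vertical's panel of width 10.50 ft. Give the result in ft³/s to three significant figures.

v̄ = (4.593 + 2.980) / 2 = 3.787 ft/s
q = v̄ × d × w = 3.787 × 7.63 × 10.50 = 303.4 ft³/s

303 ft³/s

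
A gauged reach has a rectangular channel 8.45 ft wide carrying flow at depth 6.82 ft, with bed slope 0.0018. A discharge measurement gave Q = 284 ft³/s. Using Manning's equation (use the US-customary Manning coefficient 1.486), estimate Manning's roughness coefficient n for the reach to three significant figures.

0.0242

A = b·y = 8.45 × 6.82 = 57.63 ft²
P = b + 2y = 8.45 + 2×6.82 = 22.09 ft
R = A/P = 57.63/22.09 = 2.609 ft
n = (1.486/Q)·A·R^(2/3)·S^(1/2) = (1.486/284) × 57.63 × 1.895 × 0.04243 = 0.02424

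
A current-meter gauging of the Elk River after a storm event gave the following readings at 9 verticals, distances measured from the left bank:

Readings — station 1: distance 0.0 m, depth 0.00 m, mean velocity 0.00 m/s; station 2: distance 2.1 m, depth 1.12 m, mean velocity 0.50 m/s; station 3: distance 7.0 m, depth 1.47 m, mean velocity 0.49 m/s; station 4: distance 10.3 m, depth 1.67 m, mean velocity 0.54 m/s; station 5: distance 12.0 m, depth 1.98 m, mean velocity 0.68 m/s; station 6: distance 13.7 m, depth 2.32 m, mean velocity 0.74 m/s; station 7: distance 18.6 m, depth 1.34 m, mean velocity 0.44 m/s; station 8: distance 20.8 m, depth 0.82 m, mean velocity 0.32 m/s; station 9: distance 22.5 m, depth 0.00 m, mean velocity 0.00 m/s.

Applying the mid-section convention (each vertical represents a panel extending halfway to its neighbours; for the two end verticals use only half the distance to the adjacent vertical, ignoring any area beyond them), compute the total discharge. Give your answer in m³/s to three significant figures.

w_2 = (7.0 − 0.0)/2 = 3.5 m; q_2 = 0.50 × 1.12 × 3.5 = 1.960 m³/s
w_3 = (10.3 − 2.1)/2 = 4.1 m; q_3 = 0.49 × 1.47 × 4.1 = 2.953 m³/s
w_4 = (12.0 − 7.0)/2 = 2.5 m; q_4 = 0.54 × 1.67 × 2.5 = 2.255 m³/s
w_5 = (13.7 − 10.3)/2 = 1.7 m; q_5 = 0.68 × 1.98 × 1.7 = 2.289 m³/s
w_6 = (18.6 − 12.0)/2 = 3.3 m; q_6 = 0.74 × 2.32 × 3.3 = 5.665 m³/s
w_7 = (20.8 − 13.7)/2 = 3.55 m; q_7 = 0.44 × 1.34 × 3.55 = 2.093 m³/s
w_8 = (22.5 − 18.6)/2 = 1.95 m; q_8 = 0.32 × 0.82 × 1.95 = 0.5117 m³/s
Stations 1, 9 contribute zero (depth or velocity is 0).
Q = Σ qᵢ = 17.73 m³/s

17.7 m³/s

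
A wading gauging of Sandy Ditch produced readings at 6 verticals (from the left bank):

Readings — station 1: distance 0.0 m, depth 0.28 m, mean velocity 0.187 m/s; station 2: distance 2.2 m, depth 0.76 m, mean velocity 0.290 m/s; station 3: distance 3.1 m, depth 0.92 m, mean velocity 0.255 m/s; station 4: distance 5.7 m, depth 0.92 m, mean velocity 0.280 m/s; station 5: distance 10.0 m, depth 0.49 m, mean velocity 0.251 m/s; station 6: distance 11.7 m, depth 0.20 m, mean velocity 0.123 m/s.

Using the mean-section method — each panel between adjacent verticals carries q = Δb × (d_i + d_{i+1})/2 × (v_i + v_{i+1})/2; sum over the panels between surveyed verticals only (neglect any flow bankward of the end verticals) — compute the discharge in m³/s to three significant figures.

2.03 m³/s

Panel 1-2: Δb = 2.2 m, d̄ = (0.28+0.76)/2 = 0.52, v̄ = (0.187+0.290)/2 = 0.2385 → q = 2.2×0.52×0.2385 = 0.2728 m³/s
Panel 2-3: Δb = 0.9 m, d̄ = (0.76+0.92)/2 = 0.84, v̄ = (0.290+0.255)/2 = 0.2725 → q = 0.9×0.84×0.2725 = 0.2060 m³/s
Panel 3-4: Δb = 2.6 m, d̄ = (0.92+0.92)/2 = 0.92, v̄ = (0.255+0.280)/2 = 0.2675 → q = 2.6×0.92×0.2675 = 0.6399 m³/s
Panel 4-5: Δb = 4.3 m, d̄ = (0.92+0.49)/2 = 0.705, v̄ = (0.280+0.251)/2 = 0.2655 → q = 4.3×0.705×0.2655 = 0.8049 m³/s
Panel 5-6: Δb = 1.7 m, d̄ = (0.49+0.20)/2 = 0.345, v̄ = (0.251+0.123)/2 = 0.187 → q = 1.7×0.345×0.187 = 0.1097 m³/s
Q = Σ q = 2.033 m³/s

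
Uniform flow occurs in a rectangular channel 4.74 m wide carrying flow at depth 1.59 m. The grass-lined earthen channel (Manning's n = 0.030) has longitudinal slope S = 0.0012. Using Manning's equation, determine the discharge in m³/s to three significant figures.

8.42 m³/s

A = b·y = 4.74 × 1.59 = 7.537 m²
P = b + 2y = 4.74 + 2×1.59 = 7.920 m
R = A/P = 7.537/7.920 = 0.9516 m
Q = (1/n)·A·R^(2/3)·S^(1/2) = (1/0.030) × 7.537 × 0.9516^(2/3) × 0.0012^(1/2) = 8.419 m³/s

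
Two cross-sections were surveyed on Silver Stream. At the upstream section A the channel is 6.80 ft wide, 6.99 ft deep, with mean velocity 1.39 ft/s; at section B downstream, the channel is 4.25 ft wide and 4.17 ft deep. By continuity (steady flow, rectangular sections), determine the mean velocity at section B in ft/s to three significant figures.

3.73 ft/s

Q = A₁V₁ = (6.80×6.99) × 1.39 = 66.07 ft³/s
A₂ = 4.25 × 4.17 = 17.72 ft²
V₂ = Q/A₂ = 66.07/17.72 = 3.728 ft/s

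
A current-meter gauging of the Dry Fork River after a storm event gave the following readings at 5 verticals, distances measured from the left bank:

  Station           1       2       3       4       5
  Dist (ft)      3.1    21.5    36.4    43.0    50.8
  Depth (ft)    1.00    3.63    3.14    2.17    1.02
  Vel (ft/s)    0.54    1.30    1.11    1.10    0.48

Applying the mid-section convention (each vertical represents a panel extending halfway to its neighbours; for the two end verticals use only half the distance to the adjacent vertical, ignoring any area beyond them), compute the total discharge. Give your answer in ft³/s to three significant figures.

w_1 = (21.5 − 3.1)/2 = 9.2 ft; q_1 = 0.54 × 1.00 × 9.2 = 4.968 ft³/s
w_2 = (36.4 − 3.1)/2 = 16.65 ft; q_2 = 1.30 × 3.63 × 16.65 = 78.57 ft³/s
w_3 = (43.0 − 21.5)/2 = 10.75 ft; q_3 = 1.11 × 3.14 × 10.75 = 37.47 ft³/s
w_4 = (50.8 − 36.4)/2 = 7.2 ft; q_4 = 1.10 × 2.17 × 7.2 = 17.19 ft³/s
w_5 = (50.8 − 43.0)/2 = 3.9 ft; q_5 = 0.48 × 1.02 × 3.9 = 1.909 ft³/s
Q = Σ qᵢ = 140.1 ft³/s

140 ft³/s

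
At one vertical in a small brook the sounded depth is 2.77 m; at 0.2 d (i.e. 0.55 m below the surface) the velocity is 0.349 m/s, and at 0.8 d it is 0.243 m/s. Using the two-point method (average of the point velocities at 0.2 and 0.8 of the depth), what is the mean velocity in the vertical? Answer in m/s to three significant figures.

0.296 m/s

v̄ = (0.349 + 0.243) / 2 = 0.2960 m/s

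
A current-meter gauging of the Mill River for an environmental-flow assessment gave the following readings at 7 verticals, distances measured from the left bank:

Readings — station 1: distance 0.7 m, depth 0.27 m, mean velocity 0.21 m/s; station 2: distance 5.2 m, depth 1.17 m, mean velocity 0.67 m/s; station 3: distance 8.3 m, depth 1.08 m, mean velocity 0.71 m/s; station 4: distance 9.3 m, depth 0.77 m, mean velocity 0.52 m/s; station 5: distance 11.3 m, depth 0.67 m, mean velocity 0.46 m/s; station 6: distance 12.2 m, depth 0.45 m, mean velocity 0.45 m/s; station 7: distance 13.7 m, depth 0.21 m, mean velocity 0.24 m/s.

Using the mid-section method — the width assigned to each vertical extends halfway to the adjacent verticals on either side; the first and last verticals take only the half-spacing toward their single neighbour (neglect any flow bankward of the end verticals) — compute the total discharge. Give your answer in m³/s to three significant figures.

w_1 = (5.2 − 0.7)/2 = 2.25 m; q_1 = 0.21 × 0.27 × 2.25 = 0.1276 m³/s
w_2 = (8.3 − 0.7)/2 = 3.8 m; q_2 = 0.67 × 1.17 × 3.8 = 2.979 m³/s
w_3 = (9.3 − 5.2)/2 = 2.05 m; q_3 = 0.71 × 1.08 × 2.05 = 1.572 m³/s
w_4 = (11.3 − 8.3)/2 = 1.5 m; q_4 = 0.52 × 0.77 × 1.5 = 0.6006 m³/s
w_5 = (12.2 − 9.3)/2 = 1.45 m; q_5 = 0.46 × 0.67 × 1.45 = 0.4469 m³/s
w_6 = (13.7 − 11.3)/2 = 1.2 m; q_6 = 0.45 × 0.45 × 1.2 = 0.2430 m³/s
w_7 = (13.7 − 12.2)/2 = 0.75 m; q_7 = 0.24 × 0.21 × 0.75 = 0.03780 m³/s
Q = Σ qᵢ = 6.007 m³/s

6.01 m³/s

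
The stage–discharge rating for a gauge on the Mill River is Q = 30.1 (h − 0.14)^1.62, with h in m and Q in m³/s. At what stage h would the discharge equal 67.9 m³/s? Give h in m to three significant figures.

1.79 m

h − h₀ = (Q/C)^(1/b) = (67.9/30.1)^(1/1.62) = 1.652 m
h = 0.14 + 1.652 = 1.792 m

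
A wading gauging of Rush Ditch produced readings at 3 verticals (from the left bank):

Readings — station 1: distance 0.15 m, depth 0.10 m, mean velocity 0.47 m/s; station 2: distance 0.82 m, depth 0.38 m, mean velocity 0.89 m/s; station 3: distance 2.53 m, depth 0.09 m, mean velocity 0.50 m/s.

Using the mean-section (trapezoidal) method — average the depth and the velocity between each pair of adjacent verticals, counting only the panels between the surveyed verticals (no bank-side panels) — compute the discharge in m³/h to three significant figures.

Panel 1-2: Δb = 0.67 m, d̄ = (0.10+0.38)/2 = 0.24, v̄ = (0.47+0.89)/2 = 0.68 → q = 0.67×0.24×0.68 = 0.1093 m³/s
Panel 2-3: Δb = 1.71 m, d̄ = (0.38+0.09)/2 = 0.235, v̄ = (0.89+0.50)/2 = 0.695 → q = 1.71×0.235×0.695 = 0.2793 m³/s
Q = Σ q = 0.3886 m³/s
= 0.3886 × 3600 = 1399 m³/h

1400 m³/h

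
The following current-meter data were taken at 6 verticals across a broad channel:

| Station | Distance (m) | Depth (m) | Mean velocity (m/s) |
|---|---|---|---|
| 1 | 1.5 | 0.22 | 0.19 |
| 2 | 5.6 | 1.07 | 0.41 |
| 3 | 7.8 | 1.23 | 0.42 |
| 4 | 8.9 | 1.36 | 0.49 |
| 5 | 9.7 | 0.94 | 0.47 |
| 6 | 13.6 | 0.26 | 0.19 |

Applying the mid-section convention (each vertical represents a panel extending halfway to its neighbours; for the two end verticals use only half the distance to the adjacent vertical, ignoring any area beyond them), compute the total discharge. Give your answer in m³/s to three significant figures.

4.09 m³/s

w_1 = (5.6 − 1.5)/2 = 2.05 m; q_1 = 0.19 × 0.22 × 2.05 = 0.08569 m³/s
w_2 = (7.8 − 1.5)/2 = 3.15 m; q_2 = 0.41 × 1.07 × 3.15 = 1.382 m³/s
w_3 = (8.9 − 5.6)/2 = 1.65 m; q_3 = 0.42 × 1.23 × 1.65 = 0.8524 m³/s
w_4 = (9.7 − 7.8)/2 = 0.95 m; q_4 = 0.49 × 1.36 × 0.95 = 0.6331 m³/s
w_5 = (13.6 − 8.9)/2 = 2.35 m; q_5 = 0.47 × 0.94 × 2.35 = 1.038 m³/s
w_6 = (13.6 − 9.7)/2 = 1.95 m; q_6 = 0.19 × 0.26 × 1.95 = 0.09633 m³/s
Q = Σ qᵢ = 4.088 m³/s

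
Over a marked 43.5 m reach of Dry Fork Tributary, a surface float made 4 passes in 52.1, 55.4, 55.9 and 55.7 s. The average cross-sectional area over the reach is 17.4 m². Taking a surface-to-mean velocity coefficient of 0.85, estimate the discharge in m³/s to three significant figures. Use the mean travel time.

11.7 m³/s

t̄ = (52.1 + 55.4 + 55.9 + 55.7) / 4 = 54.775 s
v_surface = L / t̄ = 43.5 / 54.775 = 0.7942 m/s
v_mean = 0.85 × 0.7942 = 0.6750 m/s
Q = A × v_mean = 17.4 × 0.6750 = 11.75 m³/s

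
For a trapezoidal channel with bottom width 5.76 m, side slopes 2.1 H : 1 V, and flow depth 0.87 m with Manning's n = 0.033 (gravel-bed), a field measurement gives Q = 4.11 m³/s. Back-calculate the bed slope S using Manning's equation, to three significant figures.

A = (b + z·y)·y = (5.76 + 2.1×0.87)×0.87 = 6.601 m²
P = b + 2y√(1+z²) = 5.76 + 2×0.87×√(1+2.1²) = 9.807 m
R = A/P = 6.601/9.807 = 0.6730 m
S = (Q·n / (1·A·R^(2/3)))² = (4.11×0.033 / (1×6.601×0.7680))² = 0.0007158

0.000716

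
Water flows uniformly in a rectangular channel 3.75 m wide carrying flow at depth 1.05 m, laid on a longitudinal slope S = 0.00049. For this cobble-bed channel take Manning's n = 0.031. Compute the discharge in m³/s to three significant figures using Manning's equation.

A = b·y = 3.75 × 1.05 = 3.938 m²
P = b + 2y = 3.75 + 2×1.05 = 5.850 m
R = A/P = 3.938/5.850 = 0.6731 m
Q = (1/n)·A·R^(2/3)·S^(1/2) = (1/0.031) × 3.938 × 0.6731^(2/3) × 0.00049^(1/2) = 2.159 m³/s

2.16 m³/s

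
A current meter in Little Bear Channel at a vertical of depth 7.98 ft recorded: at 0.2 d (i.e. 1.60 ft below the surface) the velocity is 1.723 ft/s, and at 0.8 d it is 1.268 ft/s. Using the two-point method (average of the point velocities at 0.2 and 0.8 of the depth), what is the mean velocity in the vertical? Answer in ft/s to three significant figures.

1.50 ft/s

v̄ = (1.723 + 1.268) / 2 = 1.496 ft/s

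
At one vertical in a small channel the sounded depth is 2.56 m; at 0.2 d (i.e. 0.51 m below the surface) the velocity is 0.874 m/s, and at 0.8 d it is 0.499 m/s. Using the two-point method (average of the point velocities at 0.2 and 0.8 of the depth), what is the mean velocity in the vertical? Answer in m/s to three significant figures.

v̄ = (0.874 + 0.499) / 2 = 0.6865 m/s

0.687 m/s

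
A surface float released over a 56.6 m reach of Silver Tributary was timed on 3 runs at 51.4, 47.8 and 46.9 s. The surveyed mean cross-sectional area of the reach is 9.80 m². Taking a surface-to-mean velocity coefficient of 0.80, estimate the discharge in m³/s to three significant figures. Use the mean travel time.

9.11 m³/s

t̄ = (51.4 + 47.8 + 46.9) / 3 = 48.7 s
v_surface = L / t̄ = 56.6 / 48.7 = 1.162 m/s
v_mean = 0.80 × 1.162 = 0.9298 m/s
Q = A × v_mean = 9.80 × 0.9298 = 9.112 m³/s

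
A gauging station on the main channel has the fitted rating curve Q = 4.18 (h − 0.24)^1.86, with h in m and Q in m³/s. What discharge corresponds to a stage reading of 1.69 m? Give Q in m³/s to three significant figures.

Q = 4.18 × (1.69 − 0.24)^1.86 = 4.18 × 1.45^1.86 = 8.343 m³/s

8.34 m³/s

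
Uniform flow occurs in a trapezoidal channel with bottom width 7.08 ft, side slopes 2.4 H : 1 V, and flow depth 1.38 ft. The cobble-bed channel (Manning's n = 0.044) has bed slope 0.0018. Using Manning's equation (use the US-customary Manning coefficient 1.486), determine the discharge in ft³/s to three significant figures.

A = (b + z·y)·y = (7.08 + 2.4×1.38)×1.38 = 14.34 ft²
P = b + 2y√(1+z²) = 7.08 + 2×1.38×√(1+2.4²) = 14.26 ft
R = A/P = 14.34/14.26 = 1.006 ft
Q = (1.486/n)·A·R^(2/3)·S^(1/2) = (1.486/0.044) × 14.34 × 1.006^(2/3) × 0.0018^(1/2) = 20.63 ft³/s

20.6 ft³/s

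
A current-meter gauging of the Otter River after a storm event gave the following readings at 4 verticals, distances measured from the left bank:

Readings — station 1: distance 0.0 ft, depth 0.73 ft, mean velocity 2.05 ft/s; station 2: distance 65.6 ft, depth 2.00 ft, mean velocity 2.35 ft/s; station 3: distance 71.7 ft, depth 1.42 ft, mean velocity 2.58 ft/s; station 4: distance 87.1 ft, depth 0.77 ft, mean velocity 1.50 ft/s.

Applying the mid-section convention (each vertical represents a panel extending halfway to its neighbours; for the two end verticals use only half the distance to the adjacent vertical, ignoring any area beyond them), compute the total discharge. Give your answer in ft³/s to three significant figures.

266 ft³/s

w_1 = (65.6 − 0.0)/2 = 32.8 ft; q_1 = 2.05 × 0.73 × 32.8 = 49.09 ft³/s
w_2 = (71.7 − 0.0)/2 = 35.85 ft; q_2 = 2.35 × 2.00 × 35.85 = 168.5 ft³/s
w_3 = (87.1 − 65.6)/2 = 10.75 ft; q_3 = 2.58 × 1.42 × 10.75 = 39.38 ft³/s
w_4 = (87.1 − 71.7)/2 = 7.7 ft; q_4 = 1.50 × 0.77 × 7.7 = 8.894 ft³/s
Q = Σ qᵢ = 265.9 ft³/s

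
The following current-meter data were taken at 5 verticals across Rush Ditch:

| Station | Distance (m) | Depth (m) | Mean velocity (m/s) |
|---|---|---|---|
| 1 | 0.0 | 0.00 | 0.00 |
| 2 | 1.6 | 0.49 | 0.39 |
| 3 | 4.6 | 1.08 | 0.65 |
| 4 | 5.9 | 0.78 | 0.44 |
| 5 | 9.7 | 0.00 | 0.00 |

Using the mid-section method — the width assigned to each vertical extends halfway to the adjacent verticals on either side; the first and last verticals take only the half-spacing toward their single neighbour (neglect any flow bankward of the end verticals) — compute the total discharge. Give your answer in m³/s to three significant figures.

w_2 = (4.6 − 0.0)/2 = 2.3 m; q_2 = 0.39 × 0.49 × 2.3 = 0.4395 m³/s
w_3 = (5.9 − 1.6)/2 = 2.15 m; q_3 = 0.65 × 1.08 × 2.15 = 1.509 m³/s
w_4 = (9.7 − 4.6)/2 = 2.55 m; q_4 = 0.44 × 0.78 × 2.55 = 0.8752 m³/s
Stations 1, 5 contribute zero (depth or velocity is 0).
Q = Σ qᵢ = 2.824 m³/s

2.82 m³/s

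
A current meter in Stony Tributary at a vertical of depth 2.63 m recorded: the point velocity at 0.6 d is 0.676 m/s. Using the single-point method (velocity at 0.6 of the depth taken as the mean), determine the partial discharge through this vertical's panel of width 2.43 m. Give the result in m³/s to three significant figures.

v̄ = v₀.₆ = 0.676 m/s
q = v̄ × d × w = 0.6760 × 2.63 × 2.43 = 4.320 m³/s

4.32 m³/s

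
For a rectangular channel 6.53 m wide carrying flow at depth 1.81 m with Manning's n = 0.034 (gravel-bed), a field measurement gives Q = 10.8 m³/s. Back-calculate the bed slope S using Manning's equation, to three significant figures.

0.000788

A = b·y = 6.53 × 1.81 = 11.82 m²
P = b + 2y = 6.53 + 2×1.81 = 10.15 m
R = A/P = 11.82/10.15 = 1.164 m
S = (Q·n / (1·A·R^(2/3)))² = (10.8×0.034 / (1×11.82×1.107))² = 0.0007879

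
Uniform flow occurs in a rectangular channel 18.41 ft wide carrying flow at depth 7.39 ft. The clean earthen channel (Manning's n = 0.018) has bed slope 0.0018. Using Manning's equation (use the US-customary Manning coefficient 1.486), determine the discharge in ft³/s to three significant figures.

A = b·y = 18.41 × 7.39 = 136.0 ft²
P = b + 2y = 18.41 + 2×7.39 = 33.19 ft
R = A/P = 136.0/33.19 = 4.099 ft
Q = (1.486/n)·A·R^(2/3)·S^(1/2) = (1.486/0.018) × 136.0 × 4.099^(2/3) × 0.0018^(1/2) = 1221 ft³/s

1220 ft³/s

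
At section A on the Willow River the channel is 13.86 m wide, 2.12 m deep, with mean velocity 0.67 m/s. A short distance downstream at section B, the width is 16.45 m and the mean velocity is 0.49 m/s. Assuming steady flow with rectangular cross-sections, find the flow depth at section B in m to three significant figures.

2.44 m

Q = A₁V₁ = (13.86×2.12) × 0.67 = 19.69 m³/s
d₂ = Q/(b₂ V₂) = 19.69/(16.45×0.49) = 2.442 m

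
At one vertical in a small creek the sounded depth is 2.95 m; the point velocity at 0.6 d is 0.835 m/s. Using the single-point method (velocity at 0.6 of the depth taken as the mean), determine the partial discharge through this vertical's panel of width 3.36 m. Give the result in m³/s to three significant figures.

v̄ = v₀.₆ = 0.835 m/s
q = v̄ × d × w = 0.8350 × 2.95 × 3.36 = 8.277 m³/s

8.28 m³/s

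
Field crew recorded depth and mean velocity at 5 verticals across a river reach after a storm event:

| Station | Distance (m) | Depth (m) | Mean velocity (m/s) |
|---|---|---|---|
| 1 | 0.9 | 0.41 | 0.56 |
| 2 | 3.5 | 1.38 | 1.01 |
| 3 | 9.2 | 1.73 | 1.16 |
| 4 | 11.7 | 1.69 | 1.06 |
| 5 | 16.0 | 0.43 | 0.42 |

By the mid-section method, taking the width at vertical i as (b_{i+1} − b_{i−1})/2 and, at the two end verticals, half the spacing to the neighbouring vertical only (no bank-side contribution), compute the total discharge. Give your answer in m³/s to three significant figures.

20.8 m³/s

w_1 = (3.5 − 0.9)/2 = 1.3 m; q_1 = 0.56 × 0.41 × 1.3 = 0.2985 m³/s
w_2 = (9.2 − 0.9)/2 = 4.15 m; q_2 = 1.01 × 1.38 × 4.15 = 5.784 m³/s
w_3 = (11.7 − 3.5)/2 = 4.1 m; q_3 = 1.16 × 1.73 × 4.1 = 8.228 m³/s
w_4 = (16.0 − 9.2)/2 = 3.4 m; q_4 = 1.06 × 1.69 × 3.4 = 6.091 m³/s
w_5 = (16.0 − 11.7)/2 = 2.15 m; q_5 = 0.42 × 0.43 × 2.15 = 0.3883 m³/s
Q = Σ qᵢ = 20.79 m³/s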